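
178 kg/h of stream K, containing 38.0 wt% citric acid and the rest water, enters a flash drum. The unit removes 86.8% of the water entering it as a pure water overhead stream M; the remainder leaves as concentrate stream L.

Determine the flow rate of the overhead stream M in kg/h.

water entering = 178×0.620 = 110.36 kg/h; overhead removed = 0.868×110.36 = 95.792 kg/h.

95.79 kg/h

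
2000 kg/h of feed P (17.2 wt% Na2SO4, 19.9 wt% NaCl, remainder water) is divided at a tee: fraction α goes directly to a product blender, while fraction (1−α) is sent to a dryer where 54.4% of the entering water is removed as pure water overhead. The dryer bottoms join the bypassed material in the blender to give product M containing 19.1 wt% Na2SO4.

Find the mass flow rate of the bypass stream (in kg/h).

1419 kg/h

All 2000×0.172 = 344 kg/h of Na2SO4 reaches M, so M = 344/0.191 = 1801 kg/h and vapour = 198.95 kg/h.
The evaporator receives (1−α)·2000 of feed at 0.629 water and removes 0.544 of that water:
0.544×0.629×(1−α)×2000 = 198.95
(1−α) = 198.95/684.35 = 0.2907;  α = 0.7093.
Bypass flow = 0.7093×2000 = 1418.6 kg/h.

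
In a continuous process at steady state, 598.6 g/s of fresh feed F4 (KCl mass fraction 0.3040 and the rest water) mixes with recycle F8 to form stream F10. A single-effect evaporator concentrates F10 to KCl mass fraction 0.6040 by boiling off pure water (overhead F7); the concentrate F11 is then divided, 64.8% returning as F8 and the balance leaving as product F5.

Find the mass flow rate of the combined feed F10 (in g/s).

Overall KCl balance (none leaves overhead): KCl in fresh feed = KCl in product, i.e. 598.6×0.304 = (1−0.648)·F11·0.604.
F11 = 181.97/(0.604×0.352) = 855.92 g/s.
Recycle F8 = 0.648×855.92 = 554.63 g/s.
Combined feed F10 = 598.6 + 554.63 = 1153.2 g/s.

1153 g/s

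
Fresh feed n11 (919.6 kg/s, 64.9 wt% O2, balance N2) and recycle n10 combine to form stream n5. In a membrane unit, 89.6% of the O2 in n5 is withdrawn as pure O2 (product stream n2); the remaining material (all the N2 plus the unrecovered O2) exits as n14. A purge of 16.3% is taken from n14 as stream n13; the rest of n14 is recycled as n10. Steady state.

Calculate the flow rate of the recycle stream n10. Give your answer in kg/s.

N2 enters only via n11 and leaves only via the purge: 919.6×0.351 = 0.163×(N2 in n14), and the membrane unit passes all N2, so N2 in n5 = N2 in n14 = 1980.2 kg/s.
O2 in n5: m_A = 919.6×0.649 + (1−0.163)·(1−0.896)·m_A, so m_A = 596.82/0.9130 = 653.73 kg/s.
n14 = (1−0.896)×653.73 + 1980.2 = 2048.2 kg/s.
Recycle n10 = (1−0.163)×2048.2 = 1714.4 kg/s.

1714 kg/s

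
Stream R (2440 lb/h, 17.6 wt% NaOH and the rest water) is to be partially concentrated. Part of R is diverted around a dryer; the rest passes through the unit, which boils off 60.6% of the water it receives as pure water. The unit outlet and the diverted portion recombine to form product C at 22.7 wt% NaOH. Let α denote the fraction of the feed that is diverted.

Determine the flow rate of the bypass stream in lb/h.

All 2440×0.176 = 429.44 lb/h of NaOH reaches C, so C = 429.44/0.227 = 1891.8 lb/h and vapour = 548.19 lb/h.
The evaporator receives (1−α)·2440 of feed at 0.824 water and removes 0.606 of that water:
0.606×0.824×(1−α)×2440 = 548.19
(1−α) = 548.19/1218.4 = 0.4499;  α = 0.5501.
Bypass flow = 0.5501×2440 = 1342.2 lb/h.

1342 lb/h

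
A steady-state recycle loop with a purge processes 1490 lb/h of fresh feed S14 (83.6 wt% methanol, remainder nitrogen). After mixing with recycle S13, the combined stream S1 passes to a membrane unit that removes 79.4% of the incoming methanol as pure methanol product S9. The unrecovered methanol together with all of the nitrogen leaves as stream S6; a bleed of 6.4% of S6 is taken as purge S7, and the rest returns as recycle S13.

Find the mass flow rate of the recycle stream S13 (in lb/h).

3871 lb/h

nitrogen enters only via S14 and leaves only via the purge: 1490×0.164 = 0.064×(nitrogen in S6), and the membrane unit passes all nitrogen, so nitrogen in S1 = nitrogen in S6 = 3818.1 lb/h.
methanol in S1: m_A = 1490×0.836 + (1−0.064)·(1−0.794)·m_A, so m_A = 1245.6/0.8072 = 1543.2 lb/h.
S6 = (1−0.794)×1543.2 + 3818.1 = 4136 lb/h.
Recycle S13 = (1−0.064)×4136 = 3871.3 lb/h.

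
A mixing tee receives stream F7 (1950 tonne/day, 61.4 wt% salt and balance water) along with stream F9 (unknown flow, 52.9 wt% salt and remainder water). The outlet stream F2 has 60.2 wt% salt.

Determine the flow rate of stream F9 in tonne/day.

Let F9 be the unknown flow. Total out = 1950 + F9.
salt balance: 1197.3 + 0.529·F9 = 0.602·(1950 + F9)
(0.529 − 0.602)·F9 = 0.602×1950 − 1197.3 = -23.4
F9 = -23.4 / -0.073 = 320.55 tonne/day

320.5 tonne/day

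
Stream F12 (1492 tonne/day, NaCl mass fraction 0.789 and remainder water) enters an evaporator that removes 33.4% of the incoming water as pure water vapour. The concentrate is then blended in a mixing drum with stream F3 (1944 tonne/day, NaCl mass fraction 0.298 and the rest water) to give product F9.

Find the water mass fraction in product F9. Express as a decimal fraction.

0.473

Vapour removed = 0.334×0.211×1492 = 105.15 tonne/day; concentrate = 1386.9 tonne/day.
water reaching the mixer = 209.66 (from concentrate) + 1944×0.702 = 1574.4 tonne/day.
Product flow = 1386.9 + 1944 = 3330.9 tonne/day; water fraction = 0.473.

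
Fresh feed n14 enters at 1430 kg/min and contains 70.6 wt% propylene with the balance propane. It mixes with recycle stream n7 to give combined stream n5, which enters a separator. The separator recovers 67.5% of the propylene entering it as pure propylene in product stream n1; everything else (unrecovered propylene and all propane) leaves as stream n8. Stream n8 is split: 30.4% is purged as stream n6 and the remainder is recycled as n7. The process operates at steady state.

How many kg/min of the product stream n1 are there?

880.7 kg/min

propylene in n5: m_A = 1430×0.706 + (1−0.304)·(1−0.675)·m_A, so m_A = 1009.6/0.7738 = 1304.7 kg/min.
Product n1 = 0.675×1304.7 = 880.68 kg/min.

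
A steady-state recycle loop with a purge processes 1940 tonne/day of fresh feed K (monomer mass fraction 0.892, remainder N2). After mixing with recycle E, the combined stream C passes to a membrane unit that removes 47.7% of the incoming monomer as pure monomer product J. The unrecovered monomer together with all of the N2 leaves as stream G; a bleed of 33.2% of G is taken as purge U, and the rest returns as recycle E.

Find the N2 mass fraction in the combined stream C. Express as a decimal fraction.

0.192

N2 enters only via K and leaves only via the purge: 1940×0.108 = 0.332×(N2 in G), and the membrane unit passes all N2, so N2 in C = N2 in G = 631.08 tonne/day.
monomer in C: m_A = 1940×0.892 + (1−0.332)·(1−0.477)·m_A, so m_A = 1730.5/0.6506 = 2659.7 tonne/day.
C = 2659.7 + 631.08 = 3290.8 tonne/day.
N2 fraction in C = 631.08/3290.8 = 0.192.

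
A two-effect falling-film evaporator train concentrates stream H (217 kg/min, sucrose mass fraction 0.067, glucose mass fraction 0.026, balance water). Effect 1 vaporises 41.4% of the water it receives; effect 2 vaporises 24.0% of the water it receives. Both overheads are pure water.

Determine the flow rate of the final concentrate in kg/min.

107.8 kg/min

water in feed = 217×0.907 = 196.82 kg/min.
After stage 1: water left = (1−0.414)×196.82 = 115.34; stream total = 135.52 kg/min.
After stage 2: water left = (1−0.240)×115.34 = 87.655; final concentrate = 107.84 kg/min.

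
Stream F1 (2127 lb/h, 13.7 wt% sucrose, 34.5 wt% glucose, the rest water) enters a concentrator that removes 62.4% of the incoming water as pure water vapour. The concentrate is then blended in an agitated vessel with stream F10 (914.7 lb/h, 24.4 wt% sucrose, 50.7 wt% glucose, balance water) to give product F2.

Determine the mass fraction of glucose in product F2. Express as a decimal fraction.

0.5087

Vapour removed = 0.624×0.518×2127 = 687.51 lb/h; concentrate = 1439.5 lb/h.
glucose reaching the mixer = 733.81 (from concentrate) + 914.7×0.507 = 1197.6 lb/h.
Product flow = 1439.5 + 914.7 = 2354.2 lb/h; glucose fraction = 0.5087.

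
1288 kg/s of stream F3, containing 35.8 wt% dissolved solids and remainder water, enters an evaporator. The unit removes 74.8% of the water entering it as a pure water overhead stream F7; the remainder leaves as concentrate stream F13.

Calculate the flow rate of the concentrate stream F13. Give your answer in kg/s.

water entering = 1288×0.642 = 826.9 kg/s; overhead removed = 0.748×826.9 = 618.52 kg/s.
Concentrate = 1288 − 618.52 = 669.48 kg/s.

669.5 kg/s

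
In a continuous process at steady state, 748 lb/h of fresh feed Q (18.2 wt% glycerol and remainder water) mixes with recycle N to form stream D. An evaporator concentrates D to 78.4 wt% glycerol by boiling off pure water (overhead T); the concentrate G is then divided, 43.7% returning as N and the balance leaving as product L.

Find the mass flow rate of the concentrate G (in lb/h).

308.4 lb/h

Overall glycerol balance (none leaves overhead): glycerol in fresh feed = glycerol in product, i.e. 748×0.182 = (1−0.437)·G·0.784.
G = 136.14/(0.784×0.563) = 308.42 lb/h.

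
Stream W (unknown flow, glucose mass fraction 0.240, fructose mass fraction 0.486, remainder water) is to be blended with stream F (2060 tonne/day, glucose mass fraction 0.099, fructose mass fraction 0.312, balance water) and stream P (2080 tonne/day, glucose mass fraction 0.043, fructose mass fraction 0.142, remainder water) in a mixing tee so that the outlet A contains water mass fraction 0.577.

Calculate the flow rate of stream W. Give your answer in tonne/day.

Let W be the unknown flow. Total out = 4140 + W.
water balance: 2908.5 + 0.274·W = 0.577·(4140 + W)
(0.274 − 0.577)·W = 0.577×4140 − 2908.5 = -519.76
W = -519.76 / -0.303 = 1715.4 tonne/day

1715 tonne/day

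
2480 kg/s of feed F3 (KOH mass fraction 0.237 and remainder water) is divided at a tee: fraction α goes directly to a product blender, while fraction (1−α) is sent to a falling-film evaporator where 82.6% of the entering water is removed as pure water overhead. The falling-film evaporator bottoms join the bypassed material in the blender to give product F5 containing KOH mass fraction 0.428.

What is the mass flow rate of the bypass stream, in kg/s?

All 2480×0.237 = 587.76 kg/s of KOH reaches F5, so F5 = 587.76/0.428 = 1373.3 kg/s and vapour = 1106.7 kg/s.
The evaporator receives (1−α)·2480 of feed at 0.763 water and removes 0.826 of that water:
0.826×0.763×(1−α)×2480 = 1106.7
(1−α) = 1106.7/1563 = 0.7081;  α = 0.2919.
Bypass flow = 0.2919×2480 = 723.95 kg/s.

724 kg/s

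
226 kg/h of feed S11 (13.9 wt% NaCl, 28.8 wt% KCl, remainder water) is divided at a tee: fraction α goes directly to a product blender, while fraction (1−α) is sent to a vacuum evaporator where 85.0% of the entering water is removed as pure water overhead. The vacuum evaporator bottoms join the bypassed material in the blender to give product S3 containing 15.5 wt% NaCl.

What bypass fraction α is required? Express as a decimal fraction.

All 226×0.139 = 31.414 kg/h of NaCl reaches S3, so S3 = 31.414/0.155 = 202.67 kg/h and vapour = 23.329 kg/h.
The evaporator receives (1−α)·226 of feed at 0.573 water and removes 0.850 of that water:
0.850×0.573×(1−α)×226 = 23.329
(1−α) = 23.329/110.07 = 0.2119;  α = 0.7881.

0.788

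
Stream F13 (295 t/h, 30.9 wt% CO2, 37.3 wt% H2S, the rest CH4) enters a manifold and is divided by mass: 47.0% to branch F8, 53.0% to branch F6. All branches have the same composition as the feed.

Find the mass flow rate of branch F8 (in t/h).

Branch F8 flow = 0.470×295 = 138.65 t/h.

138.7 t/h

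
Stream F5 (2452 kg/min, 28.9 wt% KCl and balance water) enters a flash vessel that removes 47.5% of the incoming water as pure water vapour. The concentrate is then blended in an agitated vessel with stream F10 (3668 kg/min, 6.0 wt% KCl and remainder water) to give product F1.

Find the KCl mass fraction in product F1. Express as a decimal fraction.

0.175

Vapour removed = 0.475×0.711×2452 = 828.1 kg/min; concentrate = 1623.9 kg/min.
KCl reaching the mixer = 708.63 (from concentrate) + 3668×0.060 = 928.71 kg/min.
Product flow = 1623.9 + 3668 = 5291.9 kg/min; KCl fraction = 0.175.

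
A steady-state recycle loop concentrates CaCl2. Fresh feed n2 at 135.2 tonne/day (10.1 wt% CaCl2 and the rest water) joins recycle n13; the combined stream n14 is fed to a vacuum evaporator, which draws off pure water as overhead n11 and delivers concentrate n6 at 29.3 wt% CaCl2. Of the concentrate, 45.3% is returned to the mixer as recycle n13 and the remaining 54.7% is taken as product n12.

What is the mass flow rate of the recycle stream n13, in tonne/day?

38.6 tonne/day

Overall CaCl2 balance (none leaves overhead): CaCl2 in fresh feed = CaCl2 in product, i.e. 135.2×0.101 = (1−0.453)·n6·0.293.
n6 = 13.655/(0.293×0.547) = 85.201 tonne/day.
Recycle n13 = 0.453×85.201 = 38.596 tonne/day.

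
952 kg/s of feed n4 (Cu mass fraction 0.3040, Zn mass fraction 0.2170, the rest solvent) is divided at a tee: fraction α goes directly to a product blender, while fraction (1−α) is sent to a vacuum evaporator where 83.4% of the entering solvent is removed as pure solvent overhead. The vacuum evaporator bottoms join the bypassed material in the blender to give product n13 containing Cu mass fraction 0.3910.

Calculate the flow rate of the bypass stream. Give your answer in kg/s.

All 952×0.304 = 289.41 kg/s of Cu reaches n13, so n13 = 289.41/0.391 = 740.17 kg/s and vapour = 211.83 kg/s.
The evaporator receives (1−α)·952 of feed at 0.479 solvent and removes 0.834 of that solvent:
0.834×0.479×(1−α)×952 = 211.83
(1−α) = 211.83/380.31 = 0.5570;  α = 0.4430.
Bypass flow = 0.4430×952 = 421.75 kg/s.

421.8 kg/s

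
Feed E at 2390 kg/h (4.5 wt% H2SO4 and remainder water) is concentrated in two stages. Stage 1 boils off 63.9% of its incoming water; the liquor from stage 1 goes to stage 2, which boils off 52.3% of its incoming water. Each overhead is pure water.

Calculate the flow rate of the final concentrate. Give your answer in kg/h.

water in feed = 2390×0.955 = 2282.4 kg/h.
After stage 1: water left = (1−0.639)×2282.4 = 823.96; stream total = 931.51 kg/h.
After stage 2: water left = (1−0.523)×823.96 = 393.03; final concentrate = 500.58 kg/h.

500.6 kg/h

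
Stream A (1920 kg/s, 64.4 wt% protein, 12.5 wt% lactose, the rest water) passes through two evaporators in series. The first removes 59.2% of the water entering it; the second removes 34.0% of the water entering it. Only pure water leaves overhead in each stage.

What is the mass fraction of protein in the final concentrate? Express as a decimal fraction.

0.775

water in feed = 1920×0.231 = 443.52 kg/s.
After stage 1: water left = (1−0.592)×443.52 = 180.96; stream total = 1657.4 kg/s.
After stage 2: water left = (1−0.340)×180.96 = 119.43; final concentrate = 1595.9 kg/s.
protein fraction = 1236.5/1595.9 = 0.775.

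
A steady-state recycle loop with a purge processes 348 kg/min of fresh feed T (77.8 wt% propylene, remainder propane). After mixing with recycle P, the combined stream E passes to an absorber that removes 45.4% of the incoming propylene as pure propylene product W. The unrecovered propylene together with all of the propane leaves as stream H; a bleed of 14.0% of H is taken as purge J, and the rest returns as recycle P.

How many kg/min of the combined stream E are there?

1062 kg/min

propane enters only via T and leaves only via the purge: 348×0.222 = 0.140×(propane in H), and the absorber passes all propane, so propane in E = propane in H = 551.83 kg/min.
propylene in E: m_A = 348×0.778 + (1−0.140)·(1−0.454)·m_A, so m_A = 270.74/0.5304 = 510.41 kg/min.
E = 510.41 + 551.83 = 1062.2 kg/min.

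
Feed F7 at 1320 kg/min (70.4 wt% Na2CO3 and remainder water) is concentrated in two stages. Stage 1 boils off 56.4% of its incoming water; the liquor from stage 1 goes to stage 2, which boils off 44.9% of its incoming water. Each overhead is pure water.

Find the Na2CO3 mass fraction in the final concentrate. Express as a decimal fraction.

0.908

water in feed = 1320×0.296 = 390.72 kg/min.
After stage 1: water left = (1−0.564)×390.72 = 170.35; stream total = 1099.6 kg/min.
After stage 2: water left = (1−0.449)×170.35 = 93.865; final concentrate = 1023.1 kg/min.
Na2CO3 fraction = 929.28/1023.1 = 0.908.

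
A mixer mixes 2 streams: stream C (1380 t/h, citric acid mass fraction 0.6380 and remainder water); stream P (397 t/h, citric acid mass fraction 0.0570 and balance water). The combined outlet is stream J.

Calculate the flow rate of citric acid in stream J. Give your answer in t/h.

citric acid out = citric acid in = 1380×0.638 + 397×0.057 = 903.07 t/h.

903.1 t/h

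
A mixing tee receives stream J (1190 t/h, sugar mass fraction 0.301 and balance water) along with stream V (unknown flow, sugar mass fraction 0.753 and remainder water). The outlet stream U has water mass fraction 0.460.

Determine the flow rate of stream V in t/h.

Let V be the unknown flow. Total out = 1190 + V.
water balance: 831.81 + 0.247·V = 0.460·(1190 + V)
(0.247 − 0.460)·V = 0.460×1190 − 831.81 = -284.41
V = -284.41 / -0.213 = 1335.3 t/h

1335 t/h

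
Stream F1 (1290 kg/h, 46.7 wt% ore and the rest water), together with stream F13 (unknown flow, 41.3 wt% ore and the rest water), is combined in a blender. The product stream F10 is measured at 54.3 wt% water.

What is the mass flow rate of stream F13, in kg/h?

Let F13 be the unknown flow. Total out = 1290 + F13.
water balance: 687.57 + 0.587·F13 = 0.543·(1290 + F13)
(0.587 − 0.543)·F13 = 0.543×1290 − 687.57 = 12.9
F13 = 12.9 / 0.044 = 293.18 kg/h

293.2 kg/h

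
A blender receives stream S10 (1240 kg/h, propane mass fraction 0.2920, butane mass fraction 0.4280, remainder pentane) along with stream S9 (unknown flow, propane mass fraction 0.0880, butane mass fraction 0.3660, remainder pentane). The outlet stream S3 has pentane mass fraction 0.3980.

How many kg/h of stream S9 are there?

988.6 kg/h

Let S9 be the unknown flow. Total out = 1240 + S9.
pentane balance: 347.2 + 0.546·S9 = 0.398·(1240 + S9)
(0.546 − 0.398)·S9 = 0.398×1240 − 347.2 = 146.32
S9 = 146.32 / 0.148 = 988.65 kg/h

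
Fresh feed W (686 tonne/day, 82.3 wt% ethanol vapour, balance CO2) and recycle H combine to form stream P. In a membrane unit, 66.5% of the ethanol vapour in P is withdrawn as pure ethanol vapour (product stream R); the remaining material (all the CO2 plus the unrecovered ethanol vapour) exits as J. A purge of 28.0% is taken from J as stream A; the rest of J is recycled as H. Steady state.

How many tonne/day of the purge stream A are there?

CO2 enters only via W and leaves only via the purge: 686×0.177 = 0.280×(CO2 in J), and the membrane unit passes all CO2, so CO2 in P = CO2 in J = 433.65 tonne/day.
ethanol vapour in P: m_A = 686×0.823 + (1−0.280)·(1−0.665)·m_A, so m_A = 564.58/0.7588 = 744.04 tonne/day.
J = (1−0.665)×744.04 + 433.65 = 682.9 tonne/day.
Purge A = 0.280×682.9 = 191.21 tonne/day.

191.2 tonne/day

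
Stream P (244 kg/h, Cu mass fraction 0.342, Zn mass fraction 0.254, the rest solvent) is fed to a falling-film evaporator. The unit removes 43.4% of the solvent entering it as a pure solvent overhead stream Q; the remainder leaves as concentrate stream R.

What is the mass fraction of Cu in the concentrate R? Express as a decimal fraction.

0.415

Cu is not removed: 244×0.342 = 83.448 kg/h of Cu enters R.
solvent entering = 244×0.404 = 98.576 kg/h; overhead removed = 0.434×98.576 = 42.782 kg/h.
Concentrate = 244 − 42.782 = 201.22 kg/h.
Mass fraction = 83.448/201.22 = 0.415.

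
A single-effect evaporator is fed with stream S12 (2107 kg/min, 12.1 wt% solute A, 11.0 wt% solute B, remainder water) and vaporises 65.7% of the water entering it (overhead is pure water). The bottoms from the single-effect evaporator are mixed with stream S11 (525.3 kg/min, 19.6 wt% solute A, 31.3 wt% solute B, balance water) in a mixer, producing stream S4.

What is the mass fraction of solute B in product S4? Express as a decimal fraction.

Vapour removed = 0.657×0.769×2107 = 1064.5 kg/min; concentrate = 1042.5 kg/min.
solute B reaching the mixer = 231.77 (from concentrate) + 525.3×0.313 = 396.19 kg/min.
Product flow = 1042.5 + 525.3 = 1567.8 kg/min; solute B fraction = 0.253.

0.253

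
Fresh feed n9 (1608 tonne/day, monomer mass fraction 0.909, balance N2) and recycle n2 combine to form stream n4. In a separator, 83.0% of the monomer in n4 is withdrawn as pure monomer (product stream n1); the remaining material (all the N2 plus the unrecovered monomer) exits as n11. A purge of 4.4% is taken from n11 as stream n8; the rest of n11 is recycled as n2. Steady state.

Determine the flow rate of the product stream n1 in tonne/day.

1449 tonne/day

monomer in n4: m_A = 1608×0.909 + (1−0.044)·(1−0.830)·m_A, so m_A = 1461.7/0.8375 = 1745.3 tonne/day.
Product n1 = 0.830×1745.3 = 1448.6 tonne/day.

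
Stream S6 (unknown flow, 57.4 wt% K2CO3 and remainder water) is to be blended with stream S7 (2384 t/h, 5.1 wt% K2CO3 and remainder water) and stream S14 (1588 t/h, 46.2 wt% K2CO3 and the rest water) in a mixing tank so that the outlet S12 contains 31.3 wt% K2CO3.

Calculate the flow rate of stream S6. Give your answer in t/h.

Let S6 be the unknown flow. Total out = 3972 + S6.
K2CO3 balance: 855.24 + 0.574·S6 = 0.313·(3972 + S6)
(0.574 − 0.313)·S6 = 0.313×3972 − 855.24 = 388
S6 = 388 / 0.261 = 1486.6 t/h

1487 t/h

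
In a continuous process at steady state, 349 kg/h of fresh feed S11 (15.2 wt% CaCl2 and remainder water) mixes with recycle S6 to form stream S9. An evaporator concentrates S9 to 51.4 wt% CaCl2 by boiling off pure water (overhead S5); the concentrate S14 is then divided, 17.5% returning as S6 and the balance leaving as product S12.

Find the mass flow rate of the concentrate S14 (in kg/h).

Overall CaCl2 balance (none leaves overhead): CaCl2 in fresh feed = CaCl2 in product, i.e. 349×0.152 = (1−0.175)·S14·0.514.
S14 = 53.048/(0.514×0.825) = 125.1 kg/h.

125.1 kg/h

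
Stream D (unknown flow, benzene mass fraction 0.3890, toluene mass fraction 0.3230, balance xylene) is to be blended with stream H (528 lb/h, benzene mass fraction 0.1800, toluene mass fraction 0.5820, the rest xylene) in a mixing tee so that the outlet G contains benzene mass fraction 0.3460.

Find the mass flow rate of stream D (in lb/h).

Let D be the unknown flow. Total out = 528 + D.
benzene balance: 95.04 + 0.389·D = 0.346·(528 + D)
(0.389 − 0.346)·D = 0.346×528 − 95.04 = 87.648
D = 87.648 / 0.043 = 2038.3 lb/h

2038 lb/h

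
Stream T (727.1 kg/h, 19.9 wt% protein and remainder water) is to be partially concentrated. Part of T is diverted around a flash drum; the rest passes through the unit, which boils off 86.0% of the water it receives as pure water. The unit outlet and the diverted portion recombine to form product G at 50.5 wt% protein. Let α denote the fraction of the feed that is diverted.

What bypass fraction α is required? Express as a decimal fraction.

0.120

All 727.1×0.199 = 144.69 kg/h of protein reaches G, so G = 144.69/0.505 = 286.52 kg/h and vapour = 440.58 kg/h.
The evaporator receives (1−α)·727.1 of feed at 0.801 water and removes 0.860 of that water:
0.860×0.801×(1−α)×727.1 = 440.58
(1−α) = 440.58/500.87 = 0.8796;  α = 0.1204.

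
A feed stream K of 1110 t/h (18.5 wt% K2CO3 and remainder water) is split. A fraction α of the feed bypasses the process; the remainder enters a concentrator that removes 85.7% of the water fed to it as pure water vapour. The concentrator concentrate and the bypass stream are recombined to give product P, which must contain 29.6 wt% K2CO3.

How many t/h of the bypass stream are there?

514 t/h

All 1110×0.185 = 205.35 t/h of K2CO3 reaches P, so P = 205.35/0.296 = 693.75 t/h and vapour = 416.25 t/h.
The evaporator receives (1−α)·1110 of feed at 0.815 water and removes 0.857 of that water:
0.857×0.815×(1−α)×1110 = 416.25
(1−α) = 416.25/775.29 = 0.5369;  α = 0.4631.
Bypass flow = 0.4631×1110 = 514.04 t/h.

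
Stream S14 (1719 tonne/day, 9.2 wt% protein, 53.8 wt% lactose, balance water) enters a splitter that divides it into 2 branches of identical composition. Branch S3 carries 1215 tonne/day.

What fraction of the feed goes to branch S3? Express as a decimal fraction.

0.707

Fraction to S3 = 1215/1719 = 0.7068.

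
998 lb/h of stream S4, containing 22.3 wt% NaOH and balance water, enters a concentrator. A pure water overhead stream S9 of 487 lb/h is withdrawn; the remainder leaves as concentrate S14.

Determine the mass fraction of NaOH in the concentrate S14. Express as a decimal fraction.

NaOH is not removed: 998×0.223 = 222.55 lb/h of NaOH enters S14.
Concentrate = 998 − 487 = 511 lb/h.
Mass fraction = 222.55/511 = 0.4355.

0.4355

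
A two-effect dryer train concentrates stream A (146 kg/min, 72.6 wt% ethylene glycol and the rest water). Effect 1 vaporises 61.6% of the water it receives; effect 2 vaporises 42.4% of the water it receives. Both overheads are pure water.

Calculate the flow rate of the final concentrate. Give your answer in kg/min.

114.8 kg/min

water in feed = 146×0.274 = 40.004 kg/min.
After stage 1: water left = (1−0.616)×40.004 = 15.362; stream total = 121.36 kg/min.
After stage 2: water left = (1−0.424)×15.362 = 8.8482; final concentrate = 114.84 kg/min.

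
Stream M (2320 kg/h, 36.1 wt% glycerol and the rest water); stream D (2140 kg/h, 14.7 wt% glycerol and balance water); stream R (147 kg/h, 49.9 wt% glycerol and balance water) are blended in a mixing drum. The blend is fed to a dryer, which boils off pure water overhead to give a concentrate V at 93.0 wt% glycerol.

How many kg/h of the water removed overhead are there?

glycerol entering = 2320×0.361 + 2140×0.147 + 147×0.499 = 1225.5 kg/h.
All glycerol reports to V, so V = 1225.5/0.930 = 1317.7 kg/h.
Total feed = 4607 kg/h; overhead = 4607 − 1317.7 = 3289.3 kg/h.

3289 kg/h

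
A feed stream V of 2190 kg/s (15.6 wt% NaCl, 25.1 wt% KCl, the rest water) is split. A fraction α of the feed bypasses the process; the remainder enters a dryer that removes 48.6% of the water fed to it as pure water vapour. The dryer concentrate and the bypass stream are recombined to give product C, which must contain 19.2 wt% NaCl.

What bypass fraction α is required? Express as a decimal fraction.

0.349

All 2190×0.156 = 341.64 kg/s of NaCl reaches C, so C = 341.64/0.192 = 1779.4 kg/s and vapour = 410.62 kg/s.
The evaporator receives (1−α)·2190 of feed at 0.593 water and removes 0.486 of that water:
0.486×0.593×(1−α)×2190 = 410.62
(1−α) = 410.62/631.15 = 0.6506;  α = 0.3494.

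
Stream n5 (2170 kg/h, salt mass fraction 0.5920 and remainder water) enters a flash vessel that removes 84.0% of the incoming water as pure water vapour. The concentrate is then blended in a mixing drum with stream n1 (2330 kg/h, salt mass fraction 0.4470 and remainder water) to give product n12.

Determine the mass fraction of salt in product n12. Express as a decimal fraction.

Vapour removed = 0.840×0.408×2170 = 743.7 kg/h; concentrate = 1426.3 kg/h.
salt reaching the mixer = 1284.6 (from concentrate) + 2330×0.447 = 2326.1 kg/h.
Product flow = 1426.3 + 2330 = 3756.3 kg/h; salt fraction = 0.6193.

0.6193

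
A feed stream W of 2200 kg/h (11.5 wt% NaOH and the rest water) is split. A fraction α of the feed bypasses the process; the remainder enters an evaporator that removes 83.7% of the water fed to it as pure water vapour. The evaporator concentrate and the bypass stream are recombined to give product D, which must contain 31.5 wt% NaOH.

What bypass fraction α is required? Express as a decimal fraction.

0.143

All 2200×0.115 = 253 kg/h of NaOH reaches D, so D = 253/0.315 = 803.17 kg/h and vapour = 1396.8 kg/h.
The evaporator receives (1−α)·2200 of feed at 0.885 water and removes 0.837 of that water:
0.837×0.885×(1−α)×2200 = 1396.8
(1−α) = 1396.8/1629.6 = 0.8571;  α = 0.1429.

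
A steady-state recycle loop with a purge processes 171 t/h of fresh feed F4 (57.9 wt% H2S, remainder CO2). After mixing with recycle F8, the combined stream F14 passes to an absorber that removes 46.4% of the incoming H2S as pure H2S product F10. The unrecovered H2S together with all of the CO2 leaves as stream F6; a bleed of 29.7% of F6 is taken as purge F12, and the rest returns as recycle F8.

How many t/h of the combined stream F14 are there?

CO2 enters only via F4 and leaves only via the purge: 171×0.421 = 0.297×(CO2 in F6), and the absorber passes all CO2, so CO2 in F14 = CO2 in F6 = 242.39 t/h.
H2S in F14: m_A = 171×0.579 + (1−0.297)·(1−0.464)·m_A, so m_A = 99.009/0.6232 = 158.87 t/h.
F14 = 158.87 + 242.39 = 401.27 t/h.

401.3 t/h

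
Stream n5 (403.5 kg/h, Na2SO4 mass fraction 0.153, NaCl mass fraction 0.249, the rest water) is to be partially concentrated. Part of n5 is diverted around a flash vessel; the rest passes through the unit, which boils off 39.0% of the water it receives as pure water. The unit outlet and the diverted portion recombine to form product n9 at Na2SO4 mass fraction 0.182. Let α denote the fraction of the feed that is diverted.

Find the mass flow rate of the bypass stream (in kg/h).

127.8 kg/h

All 403.5×0.153 = 61.736 kg/h of Na2SO4 reaches n9, so n9 = 61.736/0.182 = 339.21 kg/h and vapour = 64.294 kg/h.
The evaporator receives (1−α)·403.5 of feed at 0.598 water and removes 0.390 of that water:
0.390×0.598×(1−α)×403.5 = 64.294
(1−α) = 64.294/94.104 = 0.6832;  α = 0.3168.
Bypass flow = 0.3168×403.5 = 127.82 kg/h.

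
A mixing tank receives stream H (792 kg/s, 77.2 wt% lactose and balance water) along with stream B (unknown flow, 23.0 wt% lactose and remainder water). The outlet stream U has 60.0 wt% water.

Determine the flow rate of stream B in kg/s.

Let B be the unknown flow. Total out = 792 + B.
water balance: 180.58 + 0.770·B = 0.600·(792 + B)
(0.770 − 0.600)·B = 0.600×792 − 180.58 = 294.62
B = 294.62 / 0.170 = 1733.1 kg/s

1733 kg/s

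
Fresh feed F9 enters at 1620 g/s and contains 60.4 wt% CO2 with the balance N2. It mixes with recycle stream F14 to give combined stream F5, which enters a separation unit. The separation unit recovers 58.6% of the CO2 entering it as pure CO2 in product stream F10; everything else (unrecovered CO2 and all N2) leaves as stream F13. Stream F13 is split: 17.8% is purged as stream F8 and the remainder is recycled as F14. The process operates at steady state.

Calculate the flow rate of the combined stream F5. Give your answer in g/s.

5087 g/s

N2 enters only via F9 and leaves only via the purge: 1620×0.396 = 0.178×(N2 in F13), and the separation unit passes all N2, so N2 in F5 = N2 in F13 = 3604 g/s.
CO2 in F5: m_A = 1620×0.604 + (1−0.178)·(1−0.586)·m_A, so m_A = 978.48/0.6597 = 1483.2 g/s.
F5 = 1483.2 + 3604 = 5087.3 g/s.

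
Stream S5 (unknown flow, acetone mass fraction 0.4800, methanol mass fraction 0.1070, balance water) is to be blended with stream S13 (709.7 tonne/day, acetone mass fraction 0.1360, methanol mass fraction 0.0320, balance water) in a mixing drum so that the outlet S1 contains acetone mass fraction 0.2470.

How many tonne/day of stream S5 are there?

338.1 tonne/day

Let S5 be the unknown flow. Total out = 709.7 + S5.
acetone balance: 96.519 + 0.480·S5 = 0.247·(709.7 + S5)
(0.480 − 0.247)·S5 = 0.247×709.7 − 96.519 = 78.777
S5 = 78.777 / 0.233 = 338.1 tonne/day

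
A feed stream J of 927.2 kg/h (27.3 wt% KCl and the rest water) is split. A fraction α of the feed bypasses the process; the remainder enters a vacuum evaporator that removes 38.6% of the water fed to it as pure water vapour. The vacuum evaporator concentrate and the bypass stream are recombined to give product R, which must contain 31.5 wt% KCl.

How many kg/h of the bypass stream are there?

All 927.2×0.273 = 253.13 kg/h of KCl reaches R, so R = 253.13/0.315 = 803.57 kg/h and vapour = 123.63 kg/h.
The evaporator receives (1−α)·927.2 of feed at 0.727 water and removes 0.386 of that water:
0.386×0.727×(1−α)×927.2 = 123.63
(1−α) = 123.63/260.19 = 0.4751;  α = 0.5249.
Bypass flow = 0.5249×927.2 = 486.65 kg/h.

486.7 kg/h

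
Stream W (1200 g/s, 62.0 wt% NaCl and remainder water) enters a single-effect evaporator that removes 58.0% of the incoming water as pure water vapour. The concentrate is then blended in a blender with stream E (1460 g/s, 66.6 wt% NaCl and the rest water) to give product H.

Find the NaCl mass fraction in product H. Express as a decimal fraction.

Vapour removed = 0.580×0.380×1200 = 264.48 g/s; concentrate = 935.52 g/s.
NaCl reaching the mixer = 744 (from concentrate) + 1460×0.666 = 1716.4 g/s.
Product flow = 935.52 + 1460 = 2395.5 g/s; NaCl fraction = 0.7165.

0.7165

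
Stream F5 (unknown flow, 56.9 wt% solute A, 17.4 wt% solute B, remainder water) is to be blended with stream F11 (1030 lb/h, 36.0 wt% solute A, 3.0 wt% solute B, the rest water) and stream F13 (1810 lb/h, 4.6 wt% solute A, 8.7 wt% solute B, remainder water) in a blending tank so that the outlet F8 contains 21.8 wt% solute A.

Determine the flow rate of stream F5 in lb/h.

470.3 lb/h

Let F5 be the unknown flow. Total out = 2840 + F5.
solute A balance: 454.06 + 0.569·F5 = 0.218·(2840 + F5)
(0.569 − 0.218)·F5 = 0.218×2840 − 454.06 = 165.06
F5 = 165.06 / 0.351 = 470.26 lb/h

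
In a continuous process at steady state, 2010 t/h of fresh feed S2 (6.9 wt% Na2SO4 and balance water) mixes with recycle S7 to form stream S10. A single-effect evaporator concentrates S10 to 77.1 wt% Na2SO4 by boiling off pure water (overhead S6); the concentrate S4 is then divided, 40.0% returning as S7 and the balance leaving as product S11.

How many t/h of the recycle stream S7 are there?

Overall Na2SO4 balance (none leaves overhead): Na2SO4 in fresh feed = Na2SO4 in product, i.e. 2010×0.069 = (1−0.400)·S4·0.771.
S4 = 138.69/(0.771×0.600) = 299.81 t/h.
Recycle S7 = 0.400×299.81 = 119.92 t/h.

119.9 t/h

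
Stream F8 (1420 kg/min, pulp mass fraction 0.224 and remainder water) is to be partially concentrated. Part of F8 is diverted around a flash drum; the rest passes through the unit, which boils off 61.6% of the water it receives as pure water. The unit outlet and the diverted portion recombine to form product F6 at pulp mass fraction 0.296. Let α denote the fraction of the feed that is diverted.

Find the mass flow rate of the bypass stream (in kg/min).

697.4 kg/min

All 1420×0.224 = 318.08 kg/min of pulp reaches F6, so F6 = 318.08/0.296 = 1074.6 kg/min and vapour = 345.41 kg/min.
The evaporator receives (1−α)·1420 of feed at 0.776 water and removes 0.616 of that water:
0.616×0.776×(1−α)×1420 = 345.41
(1−α) = 345.41/678.78 = 0.5089;  α = 0.4911.
Bypass flow = 0.4911×1420 = 697.42 kg/min.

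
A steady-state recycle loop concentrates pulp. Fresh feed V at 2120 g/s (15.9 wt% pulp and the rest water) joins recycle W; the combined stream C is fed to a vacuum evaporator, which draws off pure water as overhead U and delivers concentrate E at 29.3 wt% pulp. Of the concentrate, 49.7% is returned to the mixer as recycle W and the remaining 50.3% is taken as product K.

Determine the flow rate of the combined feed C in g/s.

Overall pulp balance (none leaves overhead): pulp in fresh feed = pulp in product, i.e. 2120×0.159 = (1−0.497)·E·0.293.
E = 337.08/(0.293×0.503) = 2287.2 g/s.
Recycle W = 0.497×2287.2 = 1136.7 g/s.
Combined feed C = 2120 + 1136.7 = 3256.7 g/s.

3257 g/s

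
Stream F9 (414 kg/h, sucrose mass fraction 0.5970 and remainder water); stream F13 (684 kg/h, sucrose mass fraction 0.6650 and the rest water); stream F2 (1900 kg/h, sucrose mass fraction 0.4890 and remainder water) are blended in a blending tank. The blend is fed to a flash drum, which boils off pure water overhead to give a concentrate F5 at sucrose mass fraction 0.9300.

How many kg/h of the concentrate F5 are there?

1754 kg/h

sucrose entering = 414×0.597 + 684×0.665 + 1900×0.489 = 1631.1 kg/h.
All sucrose reports to F5, so F5 = 1631.1/0.930 = 1753.9 kg/h.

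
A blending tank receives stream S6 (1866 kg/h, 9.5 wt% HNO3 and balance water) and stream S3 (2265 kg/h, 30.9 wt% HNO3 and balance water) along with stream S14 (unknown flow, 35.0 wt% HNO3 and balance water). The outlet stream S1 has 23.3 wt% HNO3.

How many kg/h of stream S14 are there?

Let S14 be the unknown flow. Total out = 4131 + S14.
HNO3 balance: 877.15 + 0.350·S14 = 0.233·(4131 + S14)
(0.350 − 0.233)·S14 = 0.233×4131 − 877.15 = 85.368
S14 = 85.368 / 0.117 = 729.64 kg/h

729.6 kg/h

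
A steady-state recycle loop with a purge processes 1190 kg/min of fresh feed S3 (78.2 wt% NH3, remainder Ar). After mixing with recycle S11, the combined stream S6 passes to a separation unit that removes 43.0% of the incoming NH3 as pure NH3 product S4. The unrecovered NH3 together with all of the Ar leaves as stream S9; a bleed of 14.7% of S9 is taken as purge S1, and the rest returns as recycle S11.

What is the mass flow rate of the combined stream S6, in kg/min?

3576 kg/min

Ar enters only via S3 and leaves only via the purge: 1190×0.218 = 0.147×(Ar in S9), and the separation unit passes all Ar, so Ar in S6 = Ar in S9 = 1764.8 kg/min.
NH3 in S6: m_A = 1190×0.782 + (1−0.147)·(1−0.430)·m_A, so m_A = 930.58/0.5138 = 1811.2 kg/min.
S6 = 1811.2 + 1764.8 = 3576 kg/min.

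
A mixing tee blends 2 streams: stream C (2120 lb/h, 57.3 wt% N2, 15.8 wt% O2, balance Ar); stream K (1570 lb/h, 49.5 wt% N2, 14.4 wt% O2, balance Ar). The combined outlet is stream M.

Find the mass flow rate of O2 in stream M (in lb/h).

561 lb/h

O2 out = O2 in = 2120×0.158 + 1570×0.144 = 561.04 lb/h.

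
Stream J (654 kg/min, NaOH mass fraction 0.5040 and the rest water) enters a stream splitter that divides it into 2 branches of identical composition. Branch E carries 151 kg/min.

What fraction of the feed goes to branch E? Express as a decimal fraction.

Fraction to E = 151/654 = 0.2309.

0.231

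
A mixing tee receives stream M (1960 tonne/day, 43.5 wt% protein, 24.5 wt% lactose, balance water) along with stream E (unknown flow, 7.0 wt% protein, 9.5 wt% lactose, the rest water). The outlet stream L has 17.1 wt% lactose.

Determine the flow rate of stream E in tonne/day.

Let E be the unknown flow. Total out = 1960 + E.
lactose balance: 480.2 + 0.095·E = 0.171·(1960 + E)
(0.095 − 0.171)·E = 0.171×1960 − 480.2 = -145.04
E = -145.04 / -0.076 = 1908.4 tonne/day

1908 tonne/day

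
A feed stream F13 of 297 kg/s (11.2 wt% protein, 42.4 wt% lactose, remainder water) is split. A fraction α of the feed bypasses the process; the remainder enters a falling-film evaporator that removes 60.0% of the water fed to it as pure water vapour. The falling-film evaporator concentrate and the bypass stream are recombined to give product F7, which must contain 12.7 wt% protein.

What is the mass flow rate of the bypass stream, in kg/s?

171 kg/s

All 297×0.112 = 33.264 kg/s of protein reaches F7, so F7 = 33.264/0.127 = 261.92 kg/s and vapour = 35.079 kg/s.
The evaporator receives (1−α)·297 of feed at 0.464 water and removes 0.600 of that water:
0.600×0.464×(1−α)×297 = 35.079
(1−α) = 35.079/82.685 = 0.4242;  α = 0.5758.
Bypass flow = 0.5758×297 = 171 kg/s.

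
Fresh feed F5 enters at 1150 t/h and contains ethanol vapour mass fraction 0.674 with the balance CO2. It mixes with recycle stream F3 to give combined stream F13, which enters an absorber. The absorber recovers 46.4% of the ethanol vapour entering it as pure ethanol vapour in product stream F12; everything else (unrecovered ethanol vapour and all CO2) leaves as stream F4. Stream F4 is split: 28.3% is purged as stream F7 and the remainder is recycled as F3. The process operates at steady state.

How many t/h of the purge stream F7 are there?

565.9 t/h

CO2 enters only via F5 and leaves only via the purge: 1150×0.326 = 0.283×(CO2 in F4), and the absorber passes all CO2, so CO2 in F13 = CO2 in F4 = 1324.7 t/h.
ethanol vapour in F13: m_A = 1150×0.674 + (1−0.283)·(1−0.464)·m_A, so m_A = 775.1/0.6157 = 1258.9 t/h.
F4 = (1−0.464)×1258.9 + 1324.7 = 1999.5 t/h.
Purge F7 = 0.283×1999.5 = 565.86 t/h.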